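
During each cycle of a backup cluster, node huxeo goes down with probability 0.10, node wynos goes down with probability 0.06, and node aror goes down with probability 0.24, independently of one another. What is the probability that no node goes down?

0.64296

Independence gives P(none) = ∏(1 − pᵢ).
P(none) = (1 − 0.10) × (1 − 0.06) × (1 − 0.24) = 0.90 × 0.94 × 0.76 = 0.64296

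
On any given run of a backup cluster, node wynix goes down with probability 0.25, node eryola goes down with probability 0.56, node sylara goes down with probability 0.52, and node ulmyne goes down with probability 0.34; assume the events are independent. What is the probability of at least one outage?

0.895456

P(none) = (1 − 0.25) × (1 − 0.56) × (1 − 0.52) × (1 − 0.34) = 0.75 × 0.44 × 0.48 × 0.66 = 0.104544
P(at least one) = 1 − 0.104544 = 0.895456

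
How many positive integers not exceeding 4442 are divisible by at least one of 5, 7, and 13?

1630

Using inclusion–exclusion:
888 + 634 + 341 − 126 − 68 − 48 + 9 = 1630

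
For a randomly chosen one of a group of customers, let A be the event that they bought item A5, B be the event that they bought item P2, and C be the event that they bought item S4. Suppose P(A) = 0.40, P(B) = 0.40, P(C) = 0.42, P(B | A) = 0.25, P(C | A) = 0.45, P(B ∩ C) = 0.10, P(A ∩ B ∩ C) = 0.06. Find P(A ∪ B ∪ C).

P(A ∩ B) = P(A)·P(B|A) = 0.40 × 0.25 = 0.10
P(A ∩ C) = P(A)·P(C|A) = 0.40 × 0.45 = 0.18
P(A ∪ B ∪ C) = 0.40 + 0.40 + 0.42 − 0.10 − 0.18 − 0.10 + 0.06 = 0.90

0.90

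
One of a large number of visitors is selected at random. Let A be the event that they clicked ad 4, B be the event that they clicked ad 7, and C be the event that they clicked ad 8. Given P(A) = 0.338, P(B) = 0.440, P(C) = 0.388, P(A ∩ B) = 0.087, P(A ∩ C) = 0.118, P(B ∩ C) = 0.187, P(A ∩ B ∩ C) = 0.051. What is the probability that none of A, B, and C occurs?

0.175

Using inclusion–exclusion:
P(A ∪ B ∪ C) = 0.338 + 0.440 + 0.388 − 0.087 − 0.118 − 0.187 + 0.051 = 0.825
P(none) = 1 − 0.825 = 0.175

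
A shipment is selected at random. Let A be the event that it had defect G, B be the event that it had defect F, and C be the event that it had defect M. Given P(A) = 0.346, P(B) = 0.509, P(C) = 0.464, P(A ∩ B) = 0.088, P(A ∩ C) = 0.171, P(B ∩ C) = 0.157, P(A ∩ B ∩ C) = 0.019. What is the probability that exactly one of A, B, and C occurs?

By inclusion–exclusion (exactly-one form):
P(exactly one) = 0.346 + 0.509 + 0.464 − 2·0.088 − 2·0.171 − 2·0.157 + 3·0.019 = 0.544

0.544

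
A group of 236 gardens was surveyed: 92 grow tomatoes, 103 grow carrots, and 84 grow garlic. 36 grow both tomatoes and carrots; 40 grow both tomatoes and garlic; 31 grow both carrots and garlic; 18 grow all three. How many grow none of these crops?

46

By inclusion-exclusion,
|union| = 92 + 103 + 84 − 36 − 40 − 31 + 18 = 190
None: 236 − 190 = 46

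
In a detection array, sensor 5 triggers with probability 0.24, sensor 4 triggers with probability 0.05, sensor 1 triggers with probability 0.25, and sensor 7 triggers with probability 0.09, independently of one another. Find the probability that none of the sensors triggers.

Independence gives P(none) = ∏(1 − pᵢ).
P(none) = (1 − 0.24) × (1 − 0.05) × (1 − 0.25) × (1 − 0.09) = 0.76 × 0.95 × 0.75 × 0.91 = 0.492765

0.492765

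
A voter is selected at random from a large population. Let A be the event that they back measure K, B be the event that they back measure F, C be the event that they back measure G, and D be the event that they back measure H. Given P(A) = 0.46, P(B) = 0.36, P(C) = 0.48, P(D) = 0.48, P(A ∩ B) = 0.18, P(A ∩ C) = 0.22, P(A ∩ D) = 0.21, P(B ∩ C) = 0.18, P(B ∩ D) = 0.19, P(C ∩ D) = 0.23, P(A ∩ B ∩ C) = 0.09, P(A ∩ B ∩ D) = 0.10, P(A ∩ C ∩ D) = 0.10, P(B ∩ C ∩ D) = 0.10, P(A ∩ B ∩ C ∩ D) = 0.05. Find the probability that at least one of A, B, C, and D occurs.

Using inclusion–exclusion:
P(A ∪ B ∪ C ∪ D) = 0.46 + 0.36 + 0.48 + 0.48 − 0.18 − 0.22 − 0.21 − 0.18 − 0.19 − 0.23 + 0.09 + 0.10 + 0.10 + 0.10 − 0.05 = 0.91

0.91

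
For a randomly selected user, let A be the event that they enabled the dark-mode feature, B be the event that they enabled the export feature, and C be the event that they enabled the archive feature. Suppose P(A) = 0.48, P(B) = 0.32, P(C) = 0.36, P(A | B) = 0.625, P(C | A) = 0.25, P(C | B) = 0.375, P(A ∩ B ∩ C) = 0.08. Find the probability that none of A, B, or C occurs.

P(A ∩ B) = P(B)·P(A|B) = 0.32 × 0.625 = 0.20
P(A ∩ C) = P(A)·P(C|A) = 0.48 × 0.25 = 0.12
P(B ∩ C) = P(B)·P(C|B) = 0.32 × 0.375 = 0.12
P(A ∪ B ∪ C) = 0.48 + 0.32 + 0.36 − 0.20 − 0.12 − 0.12 + 0.08 = 0.80
P(none) = 1 − 0.80 = 0.20

0.20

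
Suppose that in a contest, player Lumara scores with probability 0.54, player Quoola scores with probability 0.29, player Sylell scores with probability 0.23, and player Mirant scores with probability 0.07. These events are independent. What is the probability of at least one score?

P(none) = (1 − 0.54) × (1 − 0.29) × (1 − 0.23) × (1 − 0.07) = 0.46 × 0.71 × 0.77 × 0.93 = 0.23387826
P(at least one) = 1 − 0.23387826 = 0.76612174

0.76612174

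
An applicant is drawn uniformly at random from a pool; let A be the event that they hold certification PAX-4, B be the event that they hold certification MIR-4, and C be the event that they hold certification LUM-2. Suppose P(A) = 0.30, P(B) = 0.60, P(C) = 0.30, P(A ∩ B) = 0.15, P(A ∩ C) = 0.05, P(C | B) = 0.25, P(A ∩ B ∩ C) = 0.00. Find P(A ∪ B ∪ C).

0.85

P(B ∩ C) = P(B)·P(C|B) = 0.60 × 0.25 = 0.15
P(A ∪ B ∪ C) = 0.30 + 0.60 + 0.30 − 0.15 − 0.05 − 0.15 + 0.00 = 0.85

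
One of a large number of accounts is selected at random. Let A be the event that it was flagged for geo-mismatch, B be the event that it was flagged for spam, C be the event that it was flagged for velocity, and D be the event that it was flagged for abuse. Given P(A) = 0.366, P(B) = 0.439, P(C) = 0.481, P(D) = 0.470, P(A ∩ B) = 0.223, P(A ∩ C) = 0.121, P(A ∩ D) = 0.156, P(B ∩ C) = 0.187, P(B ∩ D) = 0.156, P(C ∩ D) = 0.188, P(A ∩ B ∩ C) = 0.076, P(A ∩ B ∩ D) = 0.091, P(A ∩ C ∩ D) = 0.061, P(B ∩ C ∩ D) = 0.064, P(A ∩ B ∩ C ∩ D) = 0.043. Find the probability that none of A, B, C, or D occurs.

0.026

Apply inclusion-exclusion:
P(A ∪ B ∪ C ∪ D) = 0.366 + 0.439 + 0.481 + 0.470 − 0.223 − 0.121 − 0.156 − 0.187 − 0.156 − 0.188 + 0.076 + 0.091 + 0.061 + 0.064 − 0.043 = 0.974
P(none) = 1 − 0.974 = 0.026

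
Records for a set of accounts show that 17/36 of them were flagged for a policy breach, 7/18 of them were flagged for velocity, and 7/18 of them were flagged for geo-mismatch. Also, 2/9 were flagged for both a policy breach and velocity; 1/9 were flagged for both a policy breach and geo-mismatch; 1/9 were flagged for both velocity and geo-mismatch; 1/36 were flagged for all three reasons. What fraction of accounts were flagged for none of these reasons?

1/6

P(at least one) = 17/36 + 7/18 + 7/18 − 2/9 − 1/9 − 1/9 + 1/36 = 5/6
P(none) = 1 − 5/6 = 1/6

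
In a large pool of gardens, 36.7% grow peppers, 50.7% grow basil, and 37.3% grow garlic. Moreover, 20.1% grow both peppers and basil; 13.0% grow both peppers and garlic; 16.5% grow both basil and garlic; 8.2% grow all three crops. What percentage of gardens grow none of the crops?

Inclusion–exclusion gives
P(≥1) = 36.7 + 50.7 + 37.3 − 20.1 − 13.0 − 16.5 + 8.2 = 83.3%
P(none) = 100% − 83.3% = 16.7%

16.7%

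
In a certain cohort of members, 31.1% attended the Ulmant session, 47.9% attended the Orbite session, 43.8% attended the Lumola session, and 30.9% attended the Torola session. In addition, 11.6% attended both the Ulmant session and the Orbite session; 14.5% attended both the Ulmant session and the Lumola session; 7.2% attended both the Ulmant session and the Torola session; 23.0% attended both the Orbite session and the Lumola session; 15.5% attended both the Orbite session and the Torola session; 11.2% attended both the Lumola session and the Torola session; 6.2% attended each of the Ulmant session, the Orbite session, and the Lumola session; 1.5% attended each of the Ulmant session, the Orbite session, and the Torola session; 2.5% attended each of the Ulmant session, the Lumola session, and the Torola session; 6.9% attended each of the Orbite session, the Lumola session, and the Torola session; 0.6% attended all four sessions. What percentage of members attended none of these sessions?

Apply inclusion-exclusion:
P(at least one) = 31.1 + 47.9 + 43.8 + 30.9 − 11.6 − 14.5 − 7.2 − 23.0 − 15.5 − 11.2 + 6.2 + 1.5 + 2.5 + 6.9 − 0.6 = 87.2%
P(none) = 100% − 87.2% = 12.8%

12.8%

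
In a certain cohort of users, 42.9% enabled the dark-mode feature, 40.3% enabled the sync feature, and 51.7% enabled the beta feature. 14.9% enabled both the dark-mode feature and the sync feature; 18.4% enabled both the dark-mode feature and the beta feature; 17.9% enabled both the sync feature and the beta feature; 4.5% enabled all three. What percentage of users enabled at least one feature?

P(at least one) = 42.9 + 40.3 + 51.7 − 14.9 − 18.4 − 17.9 + 4.5 = 88.2%

88.2%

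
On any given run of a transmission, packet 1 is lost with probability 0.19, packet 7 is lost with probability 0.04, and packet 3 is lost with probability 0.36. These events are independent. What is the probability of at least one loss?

P(none) = (1 − 0.19) × (1 − 0.04) × (1 − 0.36) = 0.81 × 0.96 × 0.64 = 0.497664
P(at least one) = 1 − 0.497664 = 0.502336

0.502336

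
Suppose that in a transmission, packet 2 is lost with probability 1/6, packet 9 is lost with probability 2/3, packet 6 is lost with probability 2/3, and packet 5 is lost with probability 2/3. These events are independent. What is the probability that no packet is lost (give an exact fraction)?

P(none) = (1 − 1/6) × (1 − 2/3) × (1 − 2/3) × (1 − 2/3) = 5/6 × 1/3 × 1/3 × 1/3 = 5/162

5/162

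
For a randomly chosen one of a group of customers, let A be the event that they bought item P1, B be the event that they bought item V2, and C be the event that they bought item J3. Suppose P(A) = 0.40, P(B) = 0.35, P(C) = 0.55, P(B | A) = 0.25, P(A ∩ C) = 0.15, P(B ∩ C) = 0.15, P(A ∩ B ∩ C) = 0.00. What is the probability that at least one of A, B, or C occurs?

P(A ∩ B) = P(A)·P(B|A) = 0.40 × 0.25 = 0.10
By inclusion-exclusion,
P(A ∪ B ∪ C) = 0.40 + 0.35 + 0.55 − 0.10 − 0.15 − 0.15 + 0.00 = 0.90

0.90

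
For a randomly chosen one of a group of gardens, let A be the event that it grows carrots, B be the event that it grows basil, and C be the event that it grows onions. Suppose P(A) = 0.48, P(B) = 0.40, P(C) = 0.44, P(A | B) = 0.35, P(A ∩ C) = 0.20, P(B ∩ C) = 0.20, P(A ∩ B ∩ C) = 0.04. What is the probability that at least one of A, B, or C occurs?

0.82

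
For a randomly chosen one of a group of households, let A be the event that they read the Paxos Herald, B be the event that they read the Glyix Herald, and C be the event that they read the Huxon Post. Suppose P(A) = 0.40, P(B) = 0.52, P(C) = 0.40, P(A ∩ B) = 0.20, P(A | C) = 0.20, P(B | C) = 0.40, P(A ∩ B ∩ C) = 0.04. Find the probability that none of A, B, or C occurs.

P(A ∩ C) = P(C)·P(A|C) = 0.40 × 0.20 = 0.08
P(B ∩ C) = P(C)·P(B|C) = 0.40 × 0.40 = 0.16
P(A ∪ B ∪ C) = 0.40 + 0.52 + 0.40 − 0.20 − 0.08 − 0.16 + 0.04 = 0.92
P(none) = 1 − 0.92 = 0.08

0.08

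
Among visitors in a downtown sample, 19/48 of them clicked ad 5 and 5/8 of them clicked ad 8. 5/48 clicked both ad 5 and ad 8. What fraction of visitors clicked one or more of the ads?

P(union) = 19/48 + 5/8 − 5/48 = 11/12

11/12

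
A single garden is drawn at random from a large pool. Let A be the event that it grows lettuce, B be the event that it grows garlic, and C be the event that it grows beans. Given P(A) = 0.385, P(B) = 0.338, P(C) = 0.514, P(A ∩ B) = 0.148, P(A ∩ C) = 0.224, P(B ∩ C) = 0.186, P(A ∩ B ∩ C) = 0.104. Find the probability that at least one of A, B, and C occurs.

0.783

Using inclusion–exclusion:
P(A ∪ B ∪ C) = 0.385 + 0.338 + 0.514 − 0.148 − 0.224 − 0.186 + 0.104 = 0.783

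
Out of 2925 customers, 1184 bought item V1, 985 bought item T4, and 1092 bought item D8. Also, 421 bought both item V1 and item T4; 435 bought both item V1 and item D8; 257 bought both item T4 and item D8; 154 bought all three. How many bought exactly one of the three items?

1497

Using the inclusion–exclusion count for exactly one event:
N(exactly one) = 1184 + 985 + 1092 − 2·421 − 2·435 − 2·257 + 3·154 = 1497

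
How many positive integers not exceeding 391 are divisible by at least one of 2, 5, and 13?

By inclusion-exclusion,
195 + 78 + 30 − 39 − 15 − 6 + 3 = 246

246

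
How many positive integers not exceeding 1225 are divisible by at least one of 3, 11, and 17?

Using inclusion–exclusion:
408 + 111 + 72 − 37 − 24 − 6 + 2 = 526

526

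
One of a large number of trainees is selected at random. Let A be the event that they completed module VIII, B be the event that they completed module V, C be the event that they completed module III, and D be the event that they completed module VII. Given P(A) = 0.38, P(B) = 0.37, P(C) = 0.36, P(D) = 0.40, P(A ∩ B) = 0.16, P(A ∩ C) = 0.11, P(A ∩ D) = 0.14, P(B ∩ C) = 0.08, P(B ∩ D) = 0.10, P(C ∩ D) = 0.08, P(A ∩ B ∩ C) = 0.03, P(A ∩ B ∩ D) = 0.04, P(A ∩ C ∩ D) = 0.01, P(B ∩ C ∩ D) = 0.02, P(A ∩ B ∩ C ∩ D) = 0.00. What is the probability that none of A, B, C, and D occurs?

0.06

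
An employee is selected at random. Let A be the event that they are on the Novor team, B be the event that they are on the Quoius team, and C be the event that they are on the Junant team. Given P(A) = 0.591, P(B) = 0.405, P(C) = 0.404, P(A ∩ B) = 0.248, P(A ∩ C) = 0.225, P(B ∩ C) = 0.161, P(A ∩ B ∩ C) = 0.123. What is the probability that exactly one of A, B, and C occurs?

By inclusion–exclusion (exactly-one form):
P(exactly one) = 0.591 + 0.405 + 0.404 − 2·0.248 − 2·0.225 − 2·0.161 + 3·0.123 = 0.501

0.501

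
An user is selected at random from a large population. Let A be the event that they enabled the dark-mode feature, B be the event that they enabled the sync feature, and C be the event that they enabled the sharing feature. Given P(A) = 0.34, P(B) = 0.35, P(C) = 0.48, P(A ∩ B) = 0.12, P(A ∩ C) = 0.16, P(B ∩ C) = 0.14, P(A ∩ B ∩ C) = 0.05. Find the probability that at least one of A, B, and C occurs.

0.80

P(A ∪ B ∪ C) = 0.34 + 0.35 + 0.48 − 0.12 − 0.16 − 0.14 + 0.05 = 0.80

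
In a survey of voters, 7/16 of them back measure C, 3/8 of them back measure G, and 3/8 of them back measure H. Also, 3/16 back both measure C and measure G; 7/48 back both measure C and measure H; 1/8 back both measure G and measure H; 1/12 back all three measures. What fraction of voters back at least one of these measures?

Inclusion–exclusion gives
P(at least one) = 7/16 + 3/8 + 3/8 − 3/16 − 7/48 − 1/8 + 1/12 = 13/16

13/16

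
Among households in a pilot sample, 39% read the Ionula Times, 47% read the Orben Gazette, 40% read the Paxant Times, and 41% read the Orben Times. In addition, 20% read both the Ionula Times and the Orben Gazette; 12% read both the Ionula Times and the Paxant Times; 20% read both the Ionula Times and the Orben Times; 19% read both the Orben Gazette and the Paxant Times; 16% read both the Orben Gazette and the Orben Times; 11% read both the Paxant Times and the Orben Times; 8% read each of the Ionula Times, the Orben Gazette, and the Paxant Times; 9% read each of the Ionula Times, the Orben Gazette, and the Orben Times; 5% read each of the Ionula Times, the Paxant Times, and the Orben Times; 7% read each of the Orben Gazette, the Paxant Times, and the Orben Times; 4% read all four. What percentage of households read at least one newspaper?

94%

P(≥1) = 39 + 47 + 40 + 41 − 20 − 12 − 20 − 19 − 16 − 11 + 8 + 9 + 5 + 7 − 4 = 94%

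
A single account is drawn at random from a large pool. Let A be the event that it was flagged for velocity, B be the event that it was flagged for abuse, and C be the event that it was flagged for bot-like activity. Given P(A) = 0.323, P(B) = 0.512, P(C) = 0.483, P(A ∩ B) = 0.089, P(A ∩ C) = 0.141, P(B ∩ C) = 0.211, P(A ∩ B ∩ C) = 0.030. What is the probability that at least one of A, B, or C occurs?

P(A ∪ B ∪ C) = 0.323 + 0.512 + 0.483 − 0.089 − 0.141 − 0.211 + 0.030 = 0.907

0.907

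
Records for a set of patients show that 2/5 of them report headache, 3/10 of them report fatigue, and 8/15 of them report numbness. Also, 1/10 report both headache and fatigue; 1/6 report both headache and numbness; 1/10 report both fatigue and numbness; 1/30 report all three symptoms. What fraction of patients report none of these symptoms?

1/10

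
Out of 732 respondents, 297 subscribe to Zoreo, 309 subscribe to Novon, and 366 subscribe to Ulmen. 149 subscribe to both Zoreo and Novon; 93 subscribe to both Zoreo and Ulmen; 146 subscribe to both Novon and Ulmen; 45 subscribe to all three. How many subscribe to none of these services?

Using inclusion–exclusion:
|union| = 297 + 309 + 366 − 149 − 93 − 146 + 45 = 629
None: 732 − 629 = 103

103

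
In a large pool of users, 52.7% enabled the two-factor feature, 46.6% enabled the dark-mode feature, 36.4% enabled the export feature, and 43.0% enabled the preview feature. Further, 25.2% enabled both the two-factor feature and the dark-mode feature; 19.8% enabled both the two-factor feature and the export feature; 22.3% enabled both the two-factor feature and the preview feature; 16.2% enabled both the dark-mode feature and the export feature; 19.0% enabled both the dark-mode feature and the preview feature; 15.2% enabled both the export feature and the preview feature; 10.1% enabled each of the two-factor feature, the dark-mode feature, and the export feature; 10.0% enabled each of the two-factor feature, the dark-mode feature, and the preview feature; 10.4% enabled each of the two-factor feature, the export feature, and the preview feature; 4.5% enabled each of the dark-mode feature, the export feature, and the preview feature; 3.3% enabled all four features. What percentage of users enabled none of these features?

7.3%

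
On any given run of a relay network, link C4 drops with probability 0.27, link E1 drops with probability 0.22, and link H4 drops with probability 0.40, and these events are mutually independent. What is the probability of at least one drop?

0.65836

P(none) = (1 − 0.27) × (1 − 0.22) × (1 − 0.40) = 0.73 × 0.78 × 0.60 = 0.34164
P(at least one) = 1 − 0.34164 = 0.65836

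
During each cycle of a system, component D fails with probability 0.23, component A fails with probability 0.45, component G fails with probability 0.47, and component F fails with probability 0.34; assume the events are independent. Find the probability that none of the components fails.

0.1481403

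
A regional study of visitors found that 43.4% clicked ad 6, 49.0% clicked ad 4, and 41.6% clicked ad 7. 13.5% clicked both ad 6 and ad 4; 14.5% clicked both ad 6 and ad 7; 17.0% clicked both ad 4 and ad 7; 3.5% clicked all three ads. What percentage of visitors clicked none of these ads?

7.5%

P(at least one) = 43.4 + 49.0 + 41.6 − 13.5 − 14.5 − 17.0 + 3.5 = 92.5%
P(none) = 100% − 92.5% = 7.5%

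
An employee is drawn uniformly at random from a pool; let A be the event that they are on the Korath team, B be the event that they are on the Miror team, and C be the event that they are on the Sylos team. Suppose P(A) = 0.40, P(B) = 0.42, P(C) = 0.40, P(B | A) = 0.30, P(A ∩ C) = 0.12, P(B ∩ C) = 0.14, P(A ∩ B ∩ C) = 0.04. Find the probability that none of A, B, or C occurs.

0.12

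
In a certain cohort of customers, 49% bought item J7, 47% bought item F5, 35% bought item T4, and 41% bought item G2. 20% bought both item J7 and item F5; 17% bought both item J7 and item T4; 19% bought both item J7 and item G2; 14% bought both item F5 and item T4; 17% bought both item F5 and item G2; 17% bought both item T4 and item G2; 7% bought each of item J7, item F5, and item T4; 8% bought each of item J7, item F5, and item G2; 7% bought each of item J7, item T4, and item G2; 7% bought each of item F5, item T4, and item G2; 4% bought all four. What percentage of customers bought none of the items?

7%

P(union) = 49 + 47 + 35 + 41 − 20 − 17 − 19 − 14 − 17 − 17 + 7 + 8 + 7 + 7 − 4 = 93%
P(none) = 100% − 93% = 7%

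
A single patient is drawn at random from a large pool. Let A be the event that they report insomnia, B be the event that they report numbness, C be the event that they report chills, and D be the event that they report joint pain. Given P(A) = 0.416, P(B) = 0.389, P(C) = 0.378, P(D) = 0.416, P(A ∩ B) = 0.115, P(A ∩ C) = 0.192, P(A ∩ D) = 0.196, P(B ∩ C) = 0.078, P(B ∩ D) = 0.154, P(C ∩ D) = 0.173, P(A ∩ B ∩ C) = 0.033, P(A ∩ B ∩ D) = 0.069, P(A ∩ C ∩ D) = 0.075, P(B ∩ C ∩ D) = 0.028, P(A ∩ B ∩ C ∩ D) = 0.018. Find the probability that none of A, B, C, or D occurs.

P(A ∪ B ∪ C ∪ D) = 0.416 + 0.389 + 0.378 + 0.416 − 0.115 − 0.192 − 0.196 − 0.078 − 0.154 − 0.173 + 0.033 + 0.069 + 0.075 + 0.028 − 0.018 = 0.878
P(none) = 1 − 0.878 = 0.122

0.122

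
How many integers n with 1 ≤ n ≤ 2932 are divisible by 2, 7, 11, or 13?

Inclusion–exclusion gives
⌊2932/2⌋ + ⌊2932/7⌋ + ⌊2932/11⌋ + ⌊2932/13⌋ − ⌊2932/14⌋ − ⌊2932/22⌋ − ⌊2932/26⌋ − ⌊2932/77⌋ − ⌊2932/91⌋ − ⌊2932/143⌋ + ⌊2932/154⌋ + ⌊2932/182⌋ + ⌊2932/286⌋ + ⌊2932/1001⌋ − ⌊2932/2002⌋ = 1466 + 418 + 266 + 225 − 209 − 133 − 112 − 38 − 32 − 20 + 19 + 16 + 10 + 2 − 1 = 1877

1877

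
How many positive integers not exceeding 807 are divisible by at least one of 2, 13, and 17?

456

403 + 62 + 47 − 31 − 23 − 3 + 1 = 456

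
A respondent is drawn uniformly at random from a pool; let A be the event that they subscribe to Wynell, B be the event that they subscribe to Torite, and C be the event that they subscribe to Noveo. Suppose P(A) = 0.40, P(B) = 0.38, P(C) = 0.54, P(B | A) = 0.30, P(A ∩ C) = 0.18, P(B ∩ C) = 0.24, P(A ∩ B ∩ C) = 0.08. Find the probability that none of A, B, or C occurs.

P(A ∩ B) = P(A)·P(B|A) = 0.40 × 0.30 = 0.12
Using inclusion–exclusion:
P(A ∪ B ∪ C) = 0.40 + 0.38 + 0.54 − 0.12 − 0.18 − 0.24 + 0.08 = 0.86
P(none) = 1 − 0.86 = 0.14

0.14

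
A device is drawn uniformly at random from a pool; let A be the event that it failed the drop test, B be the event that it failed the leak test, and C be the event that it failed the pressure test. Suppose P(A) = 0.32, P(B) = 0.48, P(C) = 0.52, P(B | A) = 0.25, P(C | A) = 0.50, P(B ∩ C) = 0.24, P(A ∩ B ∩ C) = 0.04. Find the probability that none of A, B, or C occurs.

P(A ∩ B) = P(A)·P(B|A) = 0.32 × 0.25 = 0.08
P(A ∩ C) = P(A)·P(C|A) = 0.32 × 0.50 = 0.16
P(A ∪ B ∪ C) = 0.32 + 0.48 + 0.52 − 0.08 − 0.16 − 0.24 + 0.04 = 0.88
P(none) = 1 − 0.88 = 0.12

0.12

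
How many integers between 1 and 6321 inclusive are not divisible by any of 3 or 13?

By inclusion-exclusion,
⌊6321/3⌋ + ⌊6321/13⌋ − ⌊6321/39⌋ = 2107 + 486 − 162 = 2431
6321 − 2431 = 3890

3890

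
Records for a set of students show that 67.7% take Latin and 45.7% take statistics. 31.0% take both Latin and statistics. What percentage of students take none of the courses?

P(≥1) = 67.7 + 45.7 − 31.0 = 82.4%
P(none) = 100% − 82.4% = 17.6%

17.6%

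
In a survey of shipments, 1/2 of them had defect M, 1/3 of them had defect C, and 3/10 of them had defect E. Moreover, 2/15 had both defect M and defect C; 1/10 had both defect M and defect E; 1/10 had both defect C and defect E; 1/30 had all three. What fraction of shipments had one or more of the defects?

5/6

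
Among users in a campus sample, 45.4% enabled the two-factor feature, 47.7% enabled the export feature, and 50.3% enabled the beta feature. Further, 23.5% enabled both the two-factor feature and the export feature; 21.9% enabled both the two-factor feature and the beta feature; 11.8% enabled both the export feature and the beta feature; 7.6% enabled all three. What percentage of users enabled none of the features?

P(≥1) = 45.4 + 47.7 + 50.3 − 23.5 − 21.9 − 11.8 + 7.6 = 93.8%
P(none) = 100% − 93.8% = 6.2%

6.2%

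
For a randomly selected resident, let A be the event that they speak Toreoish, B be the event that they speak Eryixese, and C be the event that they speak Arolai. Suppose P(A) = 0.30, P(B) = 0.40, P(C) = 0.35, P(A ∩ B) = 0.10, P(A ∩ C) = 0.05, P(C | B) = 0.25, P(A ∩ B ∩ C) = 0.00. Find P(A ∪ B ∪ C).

0.80

P(B ∩ C) = P(B)·P(C|B) = 0.40 × 0.25 = 0.10
P(A ∪ B ∪ C) = 0.30 + 0.40 + 0.35 − 0.10 − 0.05 − 0.10 + 0.00 = 0.80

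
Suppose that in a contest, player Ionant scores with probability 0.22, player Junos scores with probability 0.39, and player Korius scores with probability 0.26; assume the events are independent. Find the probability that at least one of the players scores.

0.647908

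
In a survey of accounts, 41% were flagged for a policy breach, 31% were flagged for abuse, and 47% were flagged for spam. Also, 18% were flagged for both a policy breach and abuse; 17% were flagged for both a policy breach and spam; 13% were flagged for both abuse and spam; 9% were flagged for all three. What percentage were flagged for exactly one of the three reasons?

50%

Using the inclusion–exclusion count for exactly one event:
P(exactly one) = 41 + 31 + 47 − 2·18 − 2·17 − 2·13 + 3·9 = 50%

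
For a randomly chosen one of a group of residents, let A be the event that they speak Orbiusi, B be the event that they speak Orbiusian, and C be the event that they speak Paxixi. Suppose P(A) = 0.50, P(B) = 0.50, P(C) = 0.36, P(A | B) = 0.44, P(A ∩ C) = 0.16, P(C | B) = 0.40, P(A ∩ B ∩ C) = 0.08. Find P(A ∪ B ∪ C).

0.86

P(A ∩ B) = P(B)·P(A|B) = 0.50 × 0.44 = 0.22
P(B ∩ C) = P(B)·P(C|B) = 0.50 × 0.40 = 0.20
Inclusion–exclusion gives
P(A ∪ B ∪ C) = 0.50 + 0.50 + 0.36 − 0.22 − 0.16 − 0.20 + 0.08 = 0.86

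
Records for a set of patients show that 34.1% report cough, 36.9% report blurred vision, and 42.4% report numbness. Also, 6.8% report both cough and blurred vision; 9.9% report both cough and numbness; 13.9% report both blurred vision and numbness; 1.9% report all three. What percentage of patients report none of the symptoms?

Apply inclusion-exclusion:
P(at least one) = 34.1 + 36.9 + 42.4 − 6.8 − 9.9 − 13.9 + 1.9 = 84.7%
P(none) = 100% − 84.7% = 15.3%

15.3%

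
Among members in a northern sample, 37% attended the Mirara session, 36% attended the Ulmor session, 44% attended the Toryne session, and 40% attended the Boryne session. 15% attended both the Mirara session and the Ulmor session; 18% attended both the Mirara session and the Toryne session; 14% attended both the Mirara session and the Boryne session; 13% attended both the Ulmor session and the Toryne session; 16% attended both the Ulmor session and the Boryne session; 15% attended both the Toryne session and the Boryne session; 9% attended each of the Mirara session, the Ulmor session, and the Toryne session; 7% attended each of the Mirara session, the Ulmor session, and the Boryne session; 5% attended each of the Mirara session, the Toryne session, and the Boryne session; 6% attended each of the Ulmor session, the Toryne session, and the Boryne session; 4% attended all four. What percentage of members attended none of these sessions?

11%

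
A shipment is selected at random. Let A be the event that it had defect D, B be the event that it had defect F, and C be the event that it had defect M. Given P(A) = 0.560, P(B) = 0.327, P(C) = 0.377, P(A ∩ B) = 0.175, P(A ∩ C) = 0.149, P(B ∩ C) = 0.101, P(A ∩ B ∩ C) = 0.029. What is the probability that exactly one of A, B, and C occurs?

0.501

P(exactly one) = 0.560 + 0.327 + 0.377 − 2·0.175 − 2·0.149 − 2·0.101 + 3·0.029 = 0.501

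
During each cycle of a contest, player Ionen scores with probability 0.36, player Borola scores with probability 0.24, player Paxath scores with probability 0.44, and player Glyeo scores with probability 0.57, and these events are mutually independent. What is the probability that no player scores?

P(none) = (1 − 0.36) × (1 − 0.24) × (1 − 0.44) × (1 − 0.57) = 0.64 × 0.76 × 0.56 × 0.43 = 0.11712512

0.11712512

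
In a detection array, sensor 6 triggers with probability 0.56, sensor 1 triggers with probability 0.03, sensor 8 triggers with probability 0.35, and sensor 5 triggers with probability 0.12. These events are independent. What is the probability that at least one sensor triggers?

0.7558704

Independence gives P(none) = ∏(1 − pᵢ).
P(none) = (1 − 0.56) × (1 − 0.03) × (1 − 0.35) × (1 − 0.12) = 0.44 × 0.97 × 0.65 × 0.88 = 0.2441296
P(at least one) = 1 − 0.2441296 = 0.7558704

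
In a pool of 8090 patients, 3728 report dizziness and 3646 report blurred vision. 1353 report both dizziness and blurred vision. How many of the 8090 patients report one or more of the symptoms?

6021

By inclusion-exclusion,
|union| = 3728 + 3646 − 1353 = 6021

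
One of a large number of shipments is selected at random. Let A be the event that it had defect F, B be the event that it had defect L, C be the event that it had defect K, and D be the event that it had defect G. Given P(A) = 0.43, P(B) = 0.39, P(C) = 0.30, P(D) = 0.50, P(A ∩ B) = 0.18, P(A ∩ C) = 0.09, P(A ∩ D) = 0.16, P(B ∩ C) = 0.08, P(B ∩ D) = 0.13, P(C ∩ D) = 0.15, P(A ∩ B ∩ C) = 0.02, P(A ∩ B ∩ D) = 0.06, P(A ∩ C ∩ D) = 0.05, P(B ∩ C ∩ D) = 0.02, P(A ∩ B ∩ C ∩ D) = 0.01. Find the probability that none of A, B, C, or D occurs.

Apply inclusion-exclusion:
P(A ∪ B ∪ C ∪ D) = 0.43 + 0.39 + 0.30 + 0.50 − 0.18 − 0.09 − 0.16 − 0.08 − 0.13 − 0.15 + 0.02 + 0.06 + 0.05 + 0.02 − 0.01 = 0.97
P(none) = 1 − 0.97 = 0.03

0.03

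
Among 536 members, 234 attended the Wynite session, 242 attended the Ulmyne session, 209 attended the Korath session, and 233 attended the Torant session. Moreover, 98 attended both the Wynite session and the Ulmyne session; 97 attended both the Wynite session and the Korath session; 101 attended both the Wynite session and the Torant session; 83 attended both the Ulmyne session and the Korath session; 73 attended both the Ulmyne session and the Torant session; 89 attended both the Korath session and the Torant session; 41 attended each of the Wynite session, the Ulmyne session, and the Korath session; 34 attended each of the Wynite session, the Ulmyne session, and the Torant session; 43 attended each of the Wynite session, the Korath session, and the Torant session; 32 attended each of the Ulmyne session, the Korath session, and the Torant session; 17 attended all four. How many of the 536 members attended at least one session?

510

By inclusion–exclusion:
|union| = 234 + 242 + 209 + 233 − 98 − 97 − 101 − 83 − 73 − 89 + 41 + 34 + 43 + 32 − 17 = 510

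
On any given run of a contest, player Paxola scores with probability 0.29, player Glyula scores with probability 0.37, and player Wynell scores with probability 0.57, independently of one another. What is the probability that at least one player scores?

P(none) = (1 − 0.29) × (1 − 0.37) × (1 − 0.57) = 0.71 × 0.63 × 0.43 = 0.192339
P(at least one) = 1 − 0.192339 = 0.807661

0.807661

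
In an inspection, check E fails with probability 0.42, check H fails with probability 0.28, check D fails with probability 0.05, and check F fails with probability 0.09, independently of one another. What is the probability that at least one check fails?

P(none) = (1 − 0.42) × (1 − 0.28) × (1 − 0.05) × (1 − 0.09) = 0.58 × 0.72 × 0.95 × 0.91 = 0.3610152
P(at least one) = 1 − 0.3610152 = 0.6389848

0.6389848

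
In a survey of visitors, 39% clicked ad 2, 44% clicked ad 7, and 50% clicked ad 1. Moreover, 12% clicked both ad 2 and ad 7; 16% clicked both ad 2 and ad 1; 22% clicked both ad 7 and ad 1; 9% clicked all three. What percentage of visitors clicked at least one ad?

By inclusion-exclusion,
P(≥1) = 39 + 44 + 50 − 12 − 16 − 22 + 9 = 92%

92%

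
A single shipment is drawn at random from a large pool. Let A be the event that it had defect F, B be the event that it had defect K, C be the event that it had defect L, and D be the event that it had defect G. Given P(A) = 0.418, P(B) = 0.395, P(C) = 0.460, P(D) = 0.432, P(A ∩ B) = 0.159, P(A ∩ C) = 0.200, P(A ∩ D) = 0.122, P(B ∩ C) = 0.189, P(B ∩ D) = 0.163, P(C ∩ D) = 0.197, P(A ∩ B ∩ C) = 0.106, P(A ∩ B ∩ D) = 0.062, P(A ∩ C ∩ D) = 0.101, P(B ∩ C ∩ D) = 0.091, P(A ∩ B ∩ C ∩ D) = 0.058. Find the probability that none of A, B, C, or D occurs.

0.023

Inclusion–exclusion gives
P(A ∪ B ∪ C ∪ D) = 0.418 + 0.395 + 0.460 + 0.432 − 0.159 − 0.200 − 0.122 − 0.189 − 0.163 − 0.197 + 0.106 + 0.062 + 0.101 + 0.091 − 0.058 = 0.977
P(none) = 1 − 0.977 = 0.023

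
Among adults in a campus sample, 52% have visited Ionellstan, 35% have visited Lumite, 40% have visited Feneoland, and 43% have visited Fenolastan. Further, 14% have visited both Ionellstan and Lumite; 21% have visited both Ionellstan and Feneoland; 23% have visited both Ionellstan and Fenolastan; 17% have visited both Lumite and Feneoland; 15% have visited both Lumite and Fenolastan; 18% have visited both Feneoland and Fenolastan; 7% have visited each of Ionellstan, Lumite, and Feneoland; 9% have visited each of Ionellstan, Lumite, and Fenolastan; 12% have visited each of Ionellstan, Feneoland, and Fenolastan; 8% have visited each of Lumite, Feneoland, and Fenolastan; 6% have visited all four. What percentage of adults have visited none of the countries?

8%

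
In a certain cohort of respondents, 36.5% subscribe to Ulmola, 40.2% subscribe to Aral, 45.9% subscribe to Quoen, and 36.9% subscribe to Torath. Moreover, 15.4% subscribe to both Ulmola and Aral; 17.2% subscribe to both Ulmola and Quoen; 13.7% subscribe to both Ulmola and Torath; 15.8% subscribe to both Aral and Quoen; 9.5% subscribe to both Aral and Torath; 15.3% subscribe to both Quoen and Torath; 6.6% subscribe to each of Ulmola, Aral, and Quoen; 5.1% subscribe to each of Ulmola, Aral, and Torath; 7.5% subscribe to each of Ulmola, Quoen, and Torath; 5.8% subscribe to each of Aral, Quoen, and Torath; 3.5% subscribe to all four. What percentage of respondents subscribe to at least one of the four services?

94.1%

By inclusion-exclusion,
P(≥1) = 36.5 + 40.2 + 45.9 + 36.9 − 15.4 − 17.2 − 13.7 − 15.8 − 9.5 − 15.3 + 6.6 + 5.1 + 7.5 + 5.8 − 3.5 = 94.1%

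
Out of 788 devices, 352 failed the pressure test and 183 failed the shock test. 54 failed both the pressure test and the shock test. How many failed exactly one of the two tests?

427

By inclusion–exclusion (exactly-one form):
N(exactly one) = 352 + 183 − 2·54 = 427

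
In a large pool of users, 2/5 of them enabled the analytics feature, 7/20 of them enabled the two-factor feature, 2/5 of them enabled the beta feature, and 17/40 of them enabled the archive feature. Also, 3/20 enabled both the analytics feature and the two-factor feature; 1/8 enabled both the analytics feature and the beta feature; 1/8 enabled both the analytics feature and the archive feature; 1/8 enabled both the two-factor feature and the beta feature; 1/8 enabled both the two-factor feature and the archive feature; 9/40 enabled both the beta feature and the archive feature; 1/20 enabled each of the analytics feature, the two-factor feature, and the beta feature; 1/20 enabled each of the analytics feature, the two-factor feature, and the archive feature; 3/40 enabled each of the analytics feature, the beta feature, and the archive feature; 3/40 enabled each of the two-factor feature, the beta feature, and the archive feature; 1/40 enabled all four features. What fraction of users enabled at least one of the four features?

By inclusion–exclusion:
P(at least one) = 2/5 + 7/20 + 2/5 + 17/40 − 3/20 − 1/8 − 1/8 − 1/8 − 1/8 − 9/40 + 1/20 + 1/20 + 3/40 + 3/40 − 1/40 = 37/40

37/40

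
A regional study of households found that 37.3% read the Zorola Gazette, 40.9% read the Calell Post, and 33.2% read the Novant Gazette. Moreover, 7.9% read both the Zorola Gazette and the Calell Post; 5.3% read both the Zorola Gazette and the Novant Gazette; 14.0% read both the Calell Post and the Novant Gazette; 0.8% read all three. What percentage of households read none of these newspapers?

15.0%

P(≥1) = 37.3 + 40.9 + 33.2 − 7.9 − 5.3 − 14.0 + 0.8 = 85.0%
P(none) = 100% − 85.0% = 15.0%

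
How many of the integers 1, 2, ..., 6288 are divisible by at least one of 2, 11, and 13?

3650

floor(6288/2) + floor(6288/11) + floor(6288/13) − floor(6288/22) − floor(6288/26) − floor(6288/143) + floor(6288/286) = 3144 + 571 + 483 − 285 − 241 − 43 + 21 = 3650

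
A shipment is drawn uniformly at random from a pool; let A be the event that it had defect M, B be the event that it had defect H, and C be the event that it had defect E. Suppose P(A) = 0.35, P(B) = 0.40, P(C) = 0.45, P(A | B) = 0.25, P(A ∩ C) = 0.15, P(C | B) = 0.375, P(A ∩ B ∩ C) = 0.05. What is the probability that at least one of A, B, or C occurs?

0.85

P(A ∩ B) = P(B)·P(A|B) = 0.40 × 0.25 = 0.10
P(B ∩ C) = P(B)·P(C|B) = 0.40 × 0.375 = 0.15
P(A ∪ B ∪ C) = 0.35 + 0.40 + 0.45 − 0.10 − 0.15 − 0.15 + 0.05 = 0.85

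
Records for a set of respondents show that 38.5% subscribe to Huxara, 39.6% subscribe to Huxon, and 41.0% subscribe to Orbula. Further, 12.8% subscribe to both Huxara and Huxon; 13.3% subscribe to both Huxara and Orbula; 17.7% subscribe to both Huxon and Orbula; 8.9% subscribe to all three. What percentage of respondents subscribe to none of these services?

15.8%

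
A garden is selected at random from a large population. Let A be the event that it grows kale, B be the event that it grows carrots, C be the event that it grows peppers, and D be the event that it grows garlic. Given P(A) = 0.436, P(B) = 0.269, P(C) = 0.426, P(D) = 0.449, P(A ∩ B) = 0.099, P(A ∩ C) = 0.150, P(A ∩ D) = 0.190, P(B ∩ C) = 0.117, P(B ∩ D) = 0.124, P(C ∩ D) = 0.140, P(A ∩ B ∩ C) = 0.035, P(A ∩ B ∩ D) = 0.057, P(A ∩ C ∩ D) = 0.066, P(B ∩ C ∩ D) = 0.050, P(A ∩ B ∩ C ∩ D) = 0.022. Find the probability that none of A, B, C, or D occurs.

P(A ∪ B ∪ C ∪ D) = 0.436 + 0.269 + 0.426 + 0.449 − 0.099 − 0.150 − 0.190 − 0.117 − 0.124 − 0.140 + 0.035 + 0.057 + 0.066 + 0.050 − 0.022 = 0.946
P(none) = 1 − 0.946 = 0.054

0.054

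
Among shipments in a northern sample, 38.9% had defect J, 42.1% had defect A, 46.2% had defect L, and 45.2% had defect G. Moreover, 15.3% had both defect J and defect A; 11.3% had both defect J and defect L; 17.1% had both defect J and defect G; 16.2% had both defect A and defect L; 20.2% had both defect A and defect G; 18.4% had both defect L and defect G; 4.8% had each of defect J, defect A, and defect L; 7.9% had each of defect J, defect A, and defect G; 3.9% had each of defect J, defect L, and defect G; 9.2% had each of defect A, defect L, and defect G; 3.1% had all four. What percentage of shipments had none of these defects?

By inclusion-exclusion,
P(≥1) = 38.9 + 42.1 + 46.2 + 45.2 − 15.3 − 11.3 − 17.1 − 16.2 − 20.2 − 18.4 + 4.8 + 7.9 + 3.9 + 9.2 − 3.1 = 96.6%
P(none) = 100% − 96.6% = 3.4%

3.4%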